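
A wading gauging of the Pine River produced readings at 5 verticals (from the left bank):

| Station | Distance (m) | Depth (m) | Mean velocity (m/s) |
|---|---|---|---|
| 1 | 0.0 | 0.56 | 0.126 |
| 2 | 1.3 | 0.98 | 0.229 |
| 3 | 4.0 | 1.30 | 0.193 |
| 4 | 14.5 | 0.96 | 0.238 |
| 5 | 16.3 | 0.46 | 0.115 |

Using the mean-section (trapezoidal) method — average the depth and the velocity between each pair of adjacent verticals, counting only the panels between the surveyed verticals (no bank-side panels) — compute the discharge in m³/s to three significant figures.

3.61 m³/s

Panel 1-2: Δb = 1.3 m, d̄ = (0.56+0.98)/2 = 0.77, v̄ = (0.126+0.229)/2 = 0.1775 → q = 1.3×0.77×0.1775 = 0.1777 m³/s
Panel 2-3: Δb = 2.7 m, d̄ = (0.98+1.30)/2 = 1.14, v̄ = (0.229+0.193)/2 = 0.211 → q = 2.7×1.14×0.211 = 0.6495 m³/s
Panel 3-4: Δb = 10.5 m, d̄ = (1.30+0.96)/2 = 1.13, v̄ = (0.193+0.238)/2 = 0.2155 → q = 10.5×1.13×0.2155 = 2.557 m³/s
Panel 4-5: Δb = 1.8 m, d̄ = (0.96+0.46)/2 = 0.71, v̄ = (0.238+0.115)/2 = 0.1765 → q = 1.8×0.71×0.1765 = 0.2256 m³/s
Q = Σ q = 3.610 m³/s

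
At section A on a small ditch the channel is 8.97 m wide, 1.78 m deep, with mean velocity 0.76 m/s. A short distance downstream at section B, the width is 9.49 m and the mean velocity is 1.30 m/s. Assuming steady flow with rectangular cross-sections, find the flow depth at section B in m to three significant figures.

0.984 m

Q = A₁V₁ = (8.97×1.78) × 0.76 = 12.13 m³/s
d₂ = Q/(b₂ V₂) = 12.13/(9.49×1.30) = 0.9836 m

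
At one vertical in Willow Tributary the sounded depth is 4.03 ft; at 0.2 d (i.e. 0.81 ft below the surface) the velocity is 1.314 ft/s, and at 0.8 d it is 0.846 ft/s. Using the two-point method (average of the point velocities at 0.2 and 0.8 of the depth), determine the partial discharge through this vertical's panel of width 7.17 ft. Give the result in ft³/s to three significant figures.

31.2 ft³/s

v̄ = (1.314 + 0.846) / 2 = 1.080 ft/s
q = v̄ × d × w = 1.080 × 4.03 × 7.17 = 31.21 ft³/s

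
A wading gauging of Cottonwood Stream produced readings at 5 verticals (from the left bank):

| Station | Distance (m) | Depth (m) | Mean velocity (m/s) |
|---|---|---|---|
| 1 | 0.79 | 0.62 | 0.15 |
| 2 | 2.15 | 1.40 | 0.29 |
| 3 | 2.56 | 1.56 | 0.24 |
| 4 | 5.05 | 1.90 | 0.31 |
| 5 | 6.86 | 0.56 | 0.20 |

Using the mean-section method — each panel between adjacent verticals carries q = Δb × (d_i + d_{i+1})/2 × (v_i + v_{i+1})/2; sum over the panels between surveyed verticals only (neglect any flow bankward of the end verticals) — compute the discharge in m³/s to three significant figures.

2.22 m³/s

Panel 1-2: Δb = 1.36 m, d̄ = (0.62+1.40)/2 = 1.01, v̄ = (0.15+0.29)/2 = 0.22 → q = 1.36×1.01×0.22 = 0.3022 m³/s
Panel 2-3: Δb = 0.41 m, d̄ = (1.40+1.56)/2 = 1.48, v̄ = (0.29+0.24)/2 = 0.265 → q = 0.41×1.48×0.265 = 0.1608 m³/s
Panel 3-4: Δb = 2.49 m, d̄ = (1.56+1.90)/2 = 1.73, v̄ = (0.24+0.31)/2 = 0.275 → q = 2.49×1.73×0.275 = 1.185 m³/s
Panel 4-5: Δb = 1.81 m, d̄ = (1.90+0.56)/2 = 1.23, v̄ = (0.31+0.20)/2 = 0.255 → q = 1.81×1.23×0.255 = 0.5677 m³/s
Q = Σ q = 2.215 m³/s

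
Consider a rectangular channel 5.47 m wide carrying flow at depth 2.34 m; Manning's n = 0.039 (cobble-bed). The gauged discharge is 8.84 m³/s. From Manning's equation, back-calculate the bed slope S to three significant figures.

A = b·y = 5.47 × 2.34 = 12.80 m²
P = b + 2y = 5.47 + 2×2.34 = 10.15 m
R = A/P = 12.80/10.15 = 1.261 m
S = (Q·n / (1·A·R^(2/3)))² = (8.84×0.039 / (1×12.80×1.167))² = 0.0005325

0.000532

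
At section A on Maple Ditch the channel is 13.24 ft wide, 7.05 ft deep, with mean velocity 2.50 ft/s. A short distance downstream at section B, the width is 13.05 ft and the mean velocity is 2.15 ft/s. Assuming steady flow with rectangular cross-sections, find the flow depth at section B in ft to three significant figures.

Q = A₁V₁ = (13.24×7.05) × 2.50 = 233.4 ft³/s
d₂ = Q/(b₂ V₂) = 233.4/(13.05×2.15) = 8.317 ft

8.32 ft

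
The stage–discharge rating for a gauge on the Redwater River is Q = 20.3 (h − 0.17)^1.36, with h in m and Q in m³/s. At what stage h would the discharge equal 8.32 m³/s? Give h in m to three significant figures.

h − h₀ = (Q/C)^(1/b) = (8.32/20.3)^(1/1.36) = 0.5190 m
h = 0.17 + 0.5190 = 0.6890 m

0.689 m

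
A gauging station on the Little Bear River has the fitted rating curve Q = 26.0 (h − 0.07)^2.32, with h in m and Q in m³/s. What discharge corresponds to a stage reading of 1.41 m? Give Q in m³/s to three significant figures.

Q = 26.0 × (1.41 − 0.07)^2.32 = 26.0 × 1.34^2.32 = 51.27 m³/s

51.3 m³/s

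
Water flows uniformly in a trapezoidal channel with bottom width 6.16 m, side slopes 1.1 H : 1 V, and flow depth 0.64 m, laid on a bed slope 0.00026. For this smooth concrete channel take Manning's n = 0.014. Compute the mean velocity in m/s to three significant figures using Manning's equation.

A = (b + z·y)·y = (6.16 + 1.1×0.64)×0.64 = 4.393 m²
P = b + 2y√(1+z²) = 6.16 + 2×0.64×√(1+1.1²) = 8.063 m
R = A/P = 4.393/8.063 = 0.5448 m
Q = (1/n)·A·R^(2/3)·S^(1/2) = (1/0.014) × 4.393 × 0.5448^(2/3) × 0.00026^(1/2) = 3.375 m³/s
V = Q/A = 3.375/4.393 = 0.7683 m/s

0.768 m/s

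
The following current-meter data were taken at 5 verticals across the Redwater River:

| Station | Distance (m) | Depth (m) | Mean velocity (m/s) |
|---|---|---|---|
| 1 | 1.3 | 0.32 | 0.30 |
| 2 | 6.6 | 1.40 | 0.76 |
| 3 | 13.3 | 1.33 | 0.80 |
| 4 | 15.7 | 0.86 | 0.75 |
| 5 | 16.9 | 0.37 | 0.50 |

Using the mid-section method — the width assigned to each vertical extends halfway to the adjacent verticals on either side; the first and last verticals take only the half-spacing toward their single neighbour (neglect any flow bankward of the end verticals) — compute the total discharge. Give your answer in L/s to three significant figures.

w_1 = (6.6 − 1.3)/2 = 2.65 m; q_1 = 0.30 × 0.32 × 2.65 = 0.2544 m³/s
w_2 = (13.3 − 1.3)/2 = 6 m; q_2 = 0.76 × 1.40 × 6 = 6.384 m³/s
w_3 = (15.7 − 6.6)/2 = 4.55 m; q_3 = 0.80 × 1.33 × 4.55 = 4.841 m³/s
w_4 = (16.9 − 13.3)/2 = 1.8 m; q_4 = 0.75 × 0.86 × 1.8 = 1.161 m³/s
w_5 = (16.9 − 15.7)/2 = 0.6 m; q_5 = 0.50 × 0.37 × 0.6 = 0.1110 m³/s
Q = Σ qᵢ = 12.75 m³/s
= 12.75 × 1000 = 12750 L/s

12800 L/s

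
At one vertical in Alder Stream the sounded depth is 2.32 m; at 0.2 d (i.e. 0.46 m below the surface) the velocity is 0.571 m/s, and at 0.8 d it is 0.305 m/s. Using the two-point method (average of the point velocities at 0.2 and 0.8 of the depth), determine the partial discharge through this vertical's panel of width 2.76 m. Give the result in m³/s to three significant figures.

v̄ = (0.571 + 0.305) / 2 = 0.4380 m/s
q = v̄ × d × w = 0.4380 × 2.32 × 2.76 = 2.805 m³/s

2.80 m³/s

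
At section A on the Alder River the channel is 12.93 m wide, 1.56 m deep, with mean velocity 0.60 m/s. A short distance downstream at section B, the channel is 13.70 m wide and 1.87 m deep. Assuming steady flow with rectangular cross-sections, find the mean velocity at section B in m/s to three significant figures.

0.472 m/s

Q = A₁V₁ = (12.93×1.56) × 0.60 = 12.10 m³/s
A₂ = 13.70 × 1.87 = 25.62 m²
V₂ = Q/A₂ = 12.10/25.62 = 0.4724 m/s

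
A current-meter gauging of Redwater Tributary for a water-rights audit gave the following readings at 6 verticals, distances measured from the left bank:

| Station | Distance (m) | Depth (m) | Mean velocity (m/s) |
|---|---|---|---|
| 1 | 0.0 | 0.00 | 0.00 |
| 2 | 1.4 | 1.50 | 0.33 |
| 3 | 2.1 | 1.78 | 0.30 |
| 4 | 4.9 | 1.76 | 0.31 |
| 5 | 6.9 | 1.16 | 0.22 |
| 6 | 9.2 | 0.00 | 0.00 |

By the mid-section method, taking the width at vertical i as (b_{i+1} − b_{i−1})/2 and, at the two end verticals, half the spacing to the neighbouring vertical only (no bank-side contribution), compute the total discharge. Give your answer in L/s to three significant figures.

3310 L/s

w_2 = (2.1 − 0.0)/2 = 1.05 m; q_2 = 0.33 × 1.50 × 1.05 = 0.5198 m³/s
w_3 = (4.9 − 1.4)/2 = 1.75 m; q_3 = 0.30 × 1.78 × 1.75 = 0.9345 m³/s
w_4 = (6.9 − 2.1)/2 = 2.4 m; q_4 = 0.31 × 1.76 × 2.4 = 1.309 m³/s
w_5 = (9.2 − 4.9)/2 = 2.15 m; q_5 = 0.22 × 1.16 × 2.15 = 0.5487 m³/s
Stations 1, 6 contribute zero (depth or velocity is 0).
Q = Σ qᵢ = 3.312 m³/s
= 3.312 × 1000 = 3312 L/s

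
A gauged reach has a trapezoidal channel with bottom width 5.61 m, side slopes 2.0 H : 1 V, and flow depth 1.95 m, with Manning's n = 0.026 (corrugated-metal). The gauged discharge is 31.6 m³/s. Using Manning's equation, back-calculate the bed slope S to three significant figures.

A = (b + z·y)·y = (5.61 + 2.0×1.95)×1.95 = 18.54 m²
P = b + 2y√(1+z²) = 5.61 + 2×1.95×√(1+2.0²) = 14.33 m
R = A/P = 18.54/14.33 = 1.294 m
S = (Q·n / (1·A·R^(2/3)))² = (31.6×0.026 / (1×18.54×1.187))² = 0.001392

0.00139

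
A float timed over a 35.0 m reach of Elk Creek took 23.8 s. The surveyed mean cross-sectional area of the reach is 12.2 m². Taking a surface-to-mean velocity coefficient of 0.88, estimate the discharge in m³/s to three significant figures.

15.8 m³/s

v_surface = L / t̄ = 35.0 / 23.8 = 1.471 m/s
v_mean = 0.88 × 1.471 = 1.294 m/s
Q = A × v_mean = 12.2 × 1.294 = 15.79 m³/s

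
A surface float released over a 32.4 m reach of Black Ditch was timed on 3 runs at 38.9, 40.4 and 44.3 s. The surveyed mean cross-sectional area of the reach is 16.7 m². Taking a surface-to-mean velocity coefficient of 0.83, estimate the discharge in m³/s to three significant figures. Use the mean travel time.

10.9 m³/s

t̄ = (38.9 + 40.4 + 44.3) / 3 = 41.2 s
v_surface = L / t̄ = 32.4 / 41.2 = 0.7864 m/s
v_mean = 0.83 × 0.7864 = 0.6527 m/s
Q = A × v_mean = 16.7 × 0.6527 = 10.90 m³/s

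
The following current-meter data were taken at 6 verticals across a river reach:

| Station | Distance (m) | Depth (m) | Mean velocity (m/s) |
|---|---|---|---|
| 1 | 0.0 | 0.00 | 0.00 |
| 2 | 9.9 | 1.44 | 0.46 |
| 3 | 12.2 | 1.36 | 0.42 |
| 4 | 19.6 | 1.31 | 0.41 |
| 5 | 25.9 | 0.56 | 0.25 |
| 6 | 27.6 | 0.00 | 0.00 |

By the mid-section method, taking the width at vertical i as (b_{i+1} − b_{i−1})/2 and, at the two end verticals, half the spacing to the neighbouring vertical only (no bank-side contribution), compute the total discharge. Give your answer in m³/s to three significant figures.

w_2 = (12.2 − 0.0)/2 = 6.1 m; q_2 = 0.46 × 1.44 × 6.1 = 4.041 m³/s
w_3 = (19.6 − 9.9)/2 = 4.85 m; q_3 = 0.42 × 1.36 × 4.85 = 2.770 m³/s
w_4 = (25.9 − 12.2)/2 = 6.85 m; q_4 = 0.41 × 1.31 × 6.85 = 3.679 m³/s
w_5 = (27.6 − 19.6)/2 = 4 m; q_5 = 0.25 × 0.56 × 4 = 0.5600 m³/s
Stations 1, 6 contribute zero (depth or velocity is 0).
Q = Σ qᵢ = 11.05 m³/s

11.1 m³/s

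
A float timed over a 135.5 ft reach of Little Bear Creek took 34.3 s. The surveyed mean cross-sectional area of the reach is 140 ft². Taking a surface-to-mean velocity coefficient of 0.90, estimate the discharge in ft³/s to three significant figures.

v_surface = L / t̄ = 135.5 / 34.3 = 3.950 ft/s
v_mean = 0.90 × 3.950 = 3.555 ft/s
Q = A × v_mean = 140 × 3.555 = 497.8 ft³/s

498 ft³/s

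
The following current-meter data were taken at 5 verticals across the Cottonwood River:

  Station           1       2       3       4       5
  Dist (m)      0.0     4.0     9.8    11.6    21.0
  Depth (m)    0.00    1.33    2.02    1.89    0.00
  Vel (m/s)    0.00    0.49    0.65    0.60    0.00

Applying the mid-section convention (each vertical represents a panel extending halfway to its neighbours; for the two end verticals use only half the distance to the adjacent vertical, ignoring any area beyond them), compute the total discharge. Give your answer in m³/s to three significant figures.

w_2 = (9.8 − 0.0)/2 = 4.9 m; q_2 = 0.49 × 1.33 × 4.9 = 3.193 m³/s
w_3 = (11.6 − 4.0)/2 = 3.8 m; q_3 = 0.65 × 2.02 × 3.8 = 4.989 m³/s
w_4 = (21.0 − 9.8)/2 = 5.6 m; q_4 = 0.60 × 1.89 × 5.6 = 6.350 m³/s
Stations 1, 5 contribute zero (depth or velocity is 0).
Q = Σ qᵢ = 14.53 m³/s

14.5 m³/s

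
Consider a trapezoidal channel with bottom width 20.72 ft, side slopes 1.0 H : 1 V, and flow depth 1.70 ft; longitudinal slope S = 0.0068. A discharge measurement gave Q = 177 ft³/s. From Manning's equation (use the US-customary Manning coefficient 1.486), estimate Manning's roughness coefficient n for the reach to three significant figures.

A = (b + z·y)·y = (20.72 + 1.0×1.70)×1.70 = 38.11 ft²
P = b + 2y√(1+z²) = 20.72 + 2×1.70×√(1+1.0²) = 25.53 ft
R = A/P = 38.11/25.53 = 1.493 ft
n = (1.486/Q)·A·R^(2/3)·S^(1/2) = (1.486/177) × 38.11 × 1.306 × 0.08246 = 0.03447

0.0345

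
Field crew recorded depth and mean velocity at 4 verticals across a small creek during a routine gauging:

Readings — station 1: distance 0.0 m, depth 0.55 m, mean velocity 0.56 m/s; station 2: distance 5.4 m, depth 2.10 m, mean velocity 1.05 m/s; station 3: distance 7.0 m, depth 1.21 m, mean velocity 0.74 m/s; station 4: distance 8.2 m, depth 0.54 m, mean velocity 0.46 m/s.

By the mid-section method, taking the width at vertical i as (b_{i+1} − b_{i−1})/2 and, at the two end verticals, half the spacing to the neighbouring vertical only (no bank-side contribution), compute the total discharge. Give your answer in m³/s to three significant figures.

9.95 m³/s

w_1 = (5.4 − 0.0)/2 = 2.7 m; q_1 = 0.56 × 0.55 × 2.7 = 0.8316 m³/s
w_2 = (7.0 − 0.0)/2 = 3.5 m; q_2 = 1.05 × 2.10 × 3.5 = 7.718 m³/s
w_3 = (8.2 − 5.4)/2 = 1.4 m; q_3 = 0.74 × 1.21 × 1.4 = 1.254 m³/s
w_4 = (8.2 − 7.0)/2 = 0.6 m; q_4 = 0.46 × 0.54 × 0.6 = 0.1490 m³/s
Q = Σ qᵢ = 9.952 m³/s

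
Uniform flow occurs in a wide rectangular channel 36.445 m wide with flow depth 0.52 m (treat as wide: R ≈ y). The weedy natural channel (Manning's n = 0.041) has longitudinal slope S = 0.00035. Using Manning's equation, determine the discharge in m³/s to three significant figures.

5.59 m³/s

A = b·y = 36.445 × 0.52 = 18.95 m²
Wide channel: R ≈ y = 0.52 m
Q = (1/n)·A·R^(2/3)·S^(1/2) = (1/0.041) × 18.95 × 0.5200^(2/3) × 0.00035^(1/2) = 5.592 m³/s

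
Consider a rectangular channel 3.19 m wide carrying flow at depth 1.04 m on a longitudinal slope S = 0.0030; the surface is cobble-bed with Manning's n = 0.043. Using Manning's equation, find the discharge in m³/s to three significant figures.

A = b·y = 3.19 × 1.04 = 3.318 m²
P = b + 2y = 3.19 + 2×1.04 = 5.270 m
R = A/P = 3.318/5.270 = 0.6295 m
Q = (1/n)·A·R^(2/3)·S^(1/2) = (1/0.043) × 3.318 × 0.6295^(2/3) × 0.0030^(1/2) = 3.104 m³/s

3.10 m³/s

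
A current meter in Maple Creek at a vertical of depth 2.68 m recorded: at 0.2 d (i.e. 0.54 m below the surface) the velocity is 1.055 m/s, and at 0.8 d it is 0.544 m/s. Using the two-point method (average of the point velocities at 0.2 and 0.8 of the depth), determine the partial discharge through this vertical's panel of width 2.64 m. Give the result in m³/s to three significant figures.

5.66 m³/s

v̄ = (1.055 + 0.544) / 2 = 0.7995 m/s
q = v̄ × d × w = 0.7995 × 2.68 × 2.64 = 5.657 m³/s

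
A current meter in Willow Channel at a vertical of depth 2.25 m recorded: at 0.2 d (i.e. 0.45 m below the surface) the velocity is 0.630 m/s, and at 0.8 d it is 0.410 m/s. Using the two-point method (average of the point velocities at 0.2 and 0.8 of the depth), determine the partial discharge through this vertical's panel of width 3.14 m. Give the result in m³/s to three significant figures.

3.67 m³/s

v̄ = (0.630 + 0.410) / 2 = 0.5200 m/s
q = v̄ × d × w = 0.5200 × 2.25 × 3.14 = 3.674 m³/s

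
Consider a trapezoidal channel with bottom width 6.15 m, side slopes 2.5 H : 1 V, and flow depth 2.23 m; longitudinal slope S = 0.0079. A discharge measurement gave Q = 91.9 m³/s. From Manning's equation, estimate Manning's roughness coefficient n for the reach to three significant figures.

A = (b + z·y)·y = (6.15 + 2.5×2.23)×2.23 = 26.15 m²
P = b + 2y√(1+z²) = 6.15 + 2×2.23×√(1+2.5²) = 18.16 m
R = A/P = 26.15/18.16 = 1.440 m
n = (1/Q)·A·R^(2/3)·S^(1/2) = (1/91.9) × 26.15 × 1.275 × 0.08888 = 0.03225

0.0322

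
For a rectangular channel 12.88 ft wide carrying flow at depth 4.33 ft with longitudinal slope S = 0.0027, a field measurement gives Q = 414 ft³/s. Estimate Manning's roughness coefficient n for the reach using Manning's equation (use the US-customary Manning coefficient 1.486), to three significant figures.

A = b·y = 12.88 × 4.33 = 55.77 ft²
P = b + 2y = 12.88 + 2×4.33 = 21.54 ft
R = A/P = 55.77/21.54 = 2.589 ft
n = (1.486/Q)·A·R^(2/3)·S^(1/2) = (1.486/414) × 55.77 × 1.886 × 0.05196 = 0.01961

0.0196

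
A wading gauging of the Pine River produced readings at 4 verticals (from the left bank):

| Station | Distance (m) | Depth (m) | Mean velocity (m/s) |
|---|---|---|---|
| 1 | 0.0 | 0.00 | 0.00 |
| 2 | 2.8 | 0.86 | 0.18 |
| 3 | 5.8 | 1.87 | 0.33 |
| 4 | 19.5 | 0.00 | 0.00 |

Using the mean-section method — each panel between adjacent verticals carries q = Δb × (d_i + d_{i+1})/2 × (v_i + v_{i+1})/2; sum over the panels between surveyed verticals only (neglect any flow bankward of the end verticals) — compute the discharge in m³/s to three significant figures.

Panel 1-2: Δb = 2.8 m, d̄ = (0.00+0.86)/2 = 0.43, v̄ = (0.00+0.18)/2 = 0.09 → q = 2.8×0.43×0.09 = 0.1084 m³/s
Panel 2-3: Δb = 3 m, d̄ = (0.86+1.87)/2 = 1.365, v̄ = (0.18+0.33)/2 = 0.255 → q = 3×1.365×0.255 = 1.044 m³/s
Panel 3-4: Δb = 13.7 m, d̄ = (1.87+0.00)/2 = 0.935, v̄ = (0.33+0.00)/2 = 0.165 → q = 13.7×0.935×0.165 = 2.114 m³/s
Q = Σ q = 3.266 m³/s

3.27 m³/s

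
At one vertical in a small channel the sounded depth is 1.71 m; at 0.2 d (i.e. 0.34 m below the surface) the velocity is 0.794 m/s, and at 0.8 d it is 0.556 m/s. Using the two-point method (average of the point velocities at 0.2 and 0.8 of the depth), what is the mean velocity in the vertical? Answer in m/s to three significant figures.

v̄ = (0.794 + 0.556) / 2 = 0.6750 m/s

0.675 m/s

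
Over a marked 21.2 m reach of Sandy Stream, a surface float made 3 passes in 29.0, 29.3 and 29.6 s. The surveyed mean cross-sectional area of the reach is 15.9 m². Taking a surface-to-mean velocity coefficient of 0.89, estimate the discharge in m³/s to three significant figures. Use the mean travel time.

t̄ = (29.0 + 29.3 + 29.6) / 3 = 29.3 s
v_surface = L / t̄ = 21.2 / 29.3 = 0.7235 m/s
v_mean = 0.89 × 0.7235 = 0.6440 m/s
Q = A × v_mean = 15.9 × 0.6440 = 10.24 m³/s

10.2 m³/s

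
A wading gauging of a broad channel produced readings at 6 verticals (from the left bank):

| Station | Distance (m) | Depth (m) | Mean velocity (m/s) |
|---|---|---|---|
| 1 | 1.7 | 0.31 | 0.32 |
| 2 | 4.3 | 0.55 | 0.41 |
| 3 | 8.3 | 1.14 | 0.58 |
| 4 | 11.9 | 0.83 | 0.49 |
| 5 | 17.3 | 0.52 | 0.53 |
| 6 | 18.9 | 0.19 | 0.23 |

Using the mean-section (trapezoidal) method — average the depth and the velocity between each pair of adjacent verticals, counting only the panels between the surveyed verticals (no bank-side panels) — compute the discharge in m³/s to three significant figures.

6.05 m³/s

Panel 1-2: Δb = 2.6 m, d̄ = (0.31+0.55)/2 = 0.43, v̄ = (0.32+0.41)/2 = 0.365 → q = 2.6×0.43×0.365 = 0.4081 m³/s
Panel 2-3: Δb = 4 m, d̄ = (0.55+1.14)/2 = 0.845, v̄ = (0.41+0.58)/2 = 0.495 → q = 4×0.845×0.495 = 1.673 m³/s
Panel 3-4: Δb = 3.6 m, d̄ = (1.14+0.83)/2 = 0.985, v̄ = (0.58+0.49)/2 = 0.535 → q = 3.6×0.985×0.535 = 1.897 m³/s
Panel 4-5: Δb = 5.4 m, d̄ = (0.83+0.52)/2 = 0.675, v̄ = (0.49+0.53)/2 = 0.51 → q = 5.4×0.675×0.51 = 1.859 m³/s
Panel 5-6: Δb = 1.6 m, d̄ = (0.52+0.19)/2 = 0.355, v̄ = (0.53+0.23)/2 = 0.38 → q = 1.6×0.355×0.38 = 0.2158 m³/s
Q = Σ q = 6.053 m³/s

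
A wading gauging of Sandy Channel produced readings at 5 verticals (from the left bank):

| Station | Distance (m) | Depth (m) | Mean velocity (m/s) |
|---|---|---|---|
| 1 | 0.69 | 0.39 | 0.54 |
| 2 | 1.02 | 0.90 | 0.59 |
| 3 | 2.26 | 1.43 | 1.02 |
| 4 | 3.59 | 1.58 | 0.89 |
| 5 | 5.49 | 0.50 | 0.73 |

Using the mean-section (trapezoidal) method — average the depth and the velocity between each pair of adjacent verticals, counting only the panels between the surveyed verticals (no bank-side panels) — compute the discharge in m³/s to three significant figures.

4.80 m³/s

Panel 1-2: Δb = 0.33 m, d̄ = (0.39+0.90)/2 = 0.645, v̄ = (0.54+0.59)/2 = 0.565 → q = 0.33×0.645×0.565 = 0.1203 m³/s
Panel 2-3: Δb = 1.24 m, d̄ = (0.90+1.43)/2 = 1.165, v̄ = (0.59+1.02)/2 = 0.805 → q = 1.24×1.165×0.805 = 1.163 m³/s
Panel 3-4: Δb = 1.33 m, d̄ = (1.43+1.58)/2 = 1.505, v̄ = (1.02+0.89)/2 = 0.955 → q = 1.33×1.505×0.955 = 1.912 m³/s
Panel 4-5: Δb = 1.9 m, d̄ = (1.58+0.50)/2 = 1.04, v̄ = (0.89+0.73)/2 = 0.81 → q = 1.9×1.04×0.81 = 1.601 m³/s
Q = Σ q = 4.795 m³/s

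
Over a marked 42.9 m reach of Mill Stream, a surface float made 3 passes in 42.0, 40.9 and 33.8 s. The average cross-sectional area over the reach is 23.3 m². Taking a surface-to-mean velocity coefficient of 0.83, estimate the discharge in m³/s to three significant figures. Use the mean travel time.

t̄ = (42.0 + 40.9 + 33.8) / 3 = 38.9 s
v_surface = L / t̄ = 42.9 / 38.9 = 1.103 m/s
v_mean = 0.83 × 1.103 = 0.9153 m/s
Q = A × v_mean = 23.3 × 0.9153 = 21.33 m³/s

21.3 m³/s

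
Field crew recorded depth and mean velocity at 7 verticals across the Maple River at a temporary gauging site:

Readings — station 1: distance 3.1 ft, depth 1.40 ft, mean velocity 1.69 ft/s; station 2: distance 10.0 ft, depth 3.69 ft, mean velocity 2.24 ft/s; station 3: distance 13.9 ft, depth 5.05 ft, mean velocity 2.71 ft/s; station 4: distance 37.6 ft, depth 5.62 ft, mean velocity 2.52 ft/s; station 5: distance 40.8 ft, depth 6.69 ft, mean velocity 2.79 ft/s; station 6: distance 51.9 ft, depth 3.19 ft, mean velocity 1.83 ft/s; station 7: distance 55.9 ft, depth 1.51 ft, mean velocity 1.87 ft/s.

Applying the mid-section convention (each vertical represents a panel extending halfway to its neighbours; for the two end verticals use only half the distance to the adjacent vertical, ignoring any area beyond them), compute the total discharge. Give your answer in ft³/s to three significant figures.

w_1 = (10.0 − 3.1)/2 = 3.45 ft; q_1 = 1.69 × 1.40 × 3.45 = 8.163 ft³/s
w_2 = (13.9 − 3.1)/2 = 5.4 ft; q_2 = 2.24 × 3.69 × 5.4 = 44.63 ft³/s
w_3 = (37.6 − 10.0)/2 = 13.8 ft; q_3 = 2.71 × 5.05 × 13.8 = 188.9 ft³/s
w_4 = (40.8 − 13.9)/2 = 13.45 ft; q_4 = 2.52 × 5.62 × 13.45 = 190.5 ft³/s
w_5 = (51.9 − 37.6)/2 = 7.15 ft; q_5 = 2.79 × 6.69 × 7.15 = 133.5 ft³/s
w_6 = (55.9 − 40.8)/2 = 7.55 ft; q_6 = 1.83 × 3.19 × 7.55 = 44.07 ft³/s
w_7 = (55.9 − 51.9)/2 = 2 ft; q_7 = 1.87 × 1.51 × 2 = 5.647 ft³/s
Q = Σ qᵢ = 615.3 ft³/s

615 ft³/s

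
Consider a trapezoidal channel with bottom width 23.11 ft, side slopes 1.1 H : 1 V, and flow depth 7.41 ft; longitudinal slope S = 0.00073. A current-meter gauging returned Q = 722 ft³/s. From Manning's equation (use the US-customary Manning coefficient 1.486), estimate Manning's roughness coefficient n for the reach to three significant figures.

A = (b + z·y)·y = (23.11 + 1.1×7.41)×7.41 = 231.6 ft²
P = b + 2y√(1+z²) = 23.11 + 2×7.41×√(1+1.1²) = 45.14 ft
R = A/P = 231.6/45.14 = 5.132 ft
n = (1.486/Q)·A·R^(2/3)·S^(1/2) = (1.486/722) × 231.6 × 2.975 × 0.02702 = 0.03832

0.0383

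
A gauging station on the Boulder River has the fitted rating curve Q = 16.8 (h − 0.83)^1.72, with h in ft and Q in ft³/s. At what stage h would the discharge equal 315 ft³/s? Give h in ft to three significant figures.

h − h₀ = (Q/C)^(1/b) = (315/16.8)^(1/1.72) = 5.497 ft
h = 0.83 + 5.497 = 6.327 ft

6.33 ft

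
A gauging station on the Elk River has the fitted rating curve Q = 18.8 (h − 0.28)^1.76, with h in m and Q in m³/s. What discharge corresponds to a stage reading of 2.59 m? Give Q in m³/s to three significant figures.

Q = 18.8 × (2.59 − 0.28)^1.76 = 18.8 × 2.31^1.76 = 82.06 m³/s

82.1 m³/s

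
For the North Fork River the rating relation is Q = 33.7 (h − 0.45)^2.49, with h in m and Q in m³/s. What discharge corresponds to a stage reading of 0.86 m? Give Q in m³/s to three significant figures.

Q = 33.7 × (0.86 − 0.45)^2.49 = 33.7 × 0.41^2.49 = 3.660 m³/s

3.66 m³/s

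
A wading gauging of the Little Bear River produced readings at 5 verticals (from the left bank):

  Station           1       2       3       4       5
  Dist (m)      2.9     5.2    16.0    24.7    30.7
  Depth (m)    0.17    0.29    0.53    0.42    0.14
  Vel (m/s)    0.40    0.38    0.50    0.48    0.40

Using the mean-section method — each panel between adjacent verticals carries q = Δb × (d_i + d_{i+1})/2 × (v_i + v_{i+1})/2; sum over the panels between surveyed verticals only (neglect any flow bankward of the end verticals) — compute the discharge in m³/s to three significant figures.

4.92 m³/s

Panel 1-2: Δb = 2.3 m, d̄ = (0.17+0.29)/2 = 0.23, v̄ = (0.40+0.38)/2 = 0.39 → q = 2.3×0.23×0.39 = 0.2063 m³/s
Panel 2-3: Δb = 10.8 m, d̄ = (0.29+0.53)/2 = 0.41, v̄ = (0.38+0.50)/2 = 0.44 → q = 10.8×0.41×0.44 = 1.948 m³/s
Panel 3-4: Δb = 8.7 m, d̄ = (0.53+0.42)/2 = 0.475, v̄ = (0.50+0.48)/2 = 0.49 → q = 8.7×0.475×0.49 = 2.025 m³/s
Panel 4-5: Δb = 6 m, d̄ = (0.42+0.14)/2 = 0.28, v̄ = (0.48+0.40)/2 = 0.44 → q = 6×0.28×0.44 = 0.7392 m³/s
Q = Σ q = 4.919 m³/s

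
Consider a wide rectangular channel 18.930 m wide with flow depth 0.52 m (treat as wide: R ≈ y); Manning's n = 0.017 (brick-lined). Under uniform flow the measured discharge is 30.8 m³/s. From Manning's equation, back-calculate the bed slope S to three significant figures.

0.00677

A = b·y = 18.930 × 0.52 = 9.844 m²
Wide channel: R ≈ y = 0.52 m
S = (Q·n / (1·A·R^(2/3)))² = (30.8×0.017 / (1×9.844×0.6466))² = 0.006766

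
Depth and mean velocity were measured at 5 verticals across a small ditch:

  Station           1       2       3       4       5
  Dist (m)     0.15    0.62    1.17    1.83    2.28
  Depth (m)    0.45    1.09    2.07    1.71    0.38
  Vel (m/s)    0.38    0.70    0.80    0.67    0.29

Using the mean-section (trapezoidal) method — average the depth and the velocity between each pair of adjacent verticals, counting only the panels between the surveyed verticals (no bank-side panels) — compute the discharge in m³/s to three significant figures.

Panel 1-2: Δb = 0.47 m, d̄ = (0.45+1.09)/2 = 0.77, v̄ = (0.38+0.70)/2 = 0.54 → q = 0.47×0.77×0.54 = 0.1954 m³/s
Panel 2-3: Δb = 0.55 m, d̄ = (1.09+2.07)/2 = 1.58, v̄ = (0.70+0.80)/2 = 0.75 → q = 0.55×1.58×0.75 = 0.6518 m³/s
Panel 3-4: Δb = 0.66 m, d̄ = (2.07+1.71)/2 = 1.89, v̄ = (0.80+0.67)/2 = 0.735 → q = 0.66×1.89×0.735 = 0.9168 m³/s
Panel 4-5: Δb = 0.45 m, d̄ = (1.71+0.38)/2 = 1.045, v̄ = (0.67+0.29)/2 = 0.48 → q = 0.45×1.045×0.48 = 0.2257 m³/s
Q = Σ q = 1.990 m³/s

1.99 m³/s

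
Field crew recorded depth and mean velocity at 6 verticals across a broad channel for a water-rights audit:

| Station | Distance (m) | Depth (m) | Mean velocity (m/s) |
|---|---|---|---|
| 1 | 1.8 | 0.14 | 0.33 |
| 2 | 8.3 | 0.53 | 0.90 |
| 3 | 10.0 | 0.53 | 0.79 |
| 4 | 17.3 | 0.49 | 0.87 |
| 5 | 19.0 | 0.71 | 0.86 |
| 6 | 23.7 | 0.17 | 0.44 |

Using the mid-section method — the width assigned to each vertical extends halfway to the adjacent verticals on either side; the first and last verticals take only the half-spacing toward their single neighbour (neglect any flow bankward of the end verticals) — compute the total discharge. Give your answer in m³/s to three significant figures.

8.04 m³/s

w_1 = (8.3 − 1.8)/2 = 3.25 m; q_1 = 0.33 × 0.14 × 3.25 = 0.1502 m³/s
w_2 = (10.0 − 1.8)/2 = 4.1 m; q_2 = 0.90 × 0.53 × 4.1 = 1.956 m³/s
w_3 = (17.3 − 8.3)/2 = 4.5 m; q_3 = 0.79 × 0.53 × 4.5 = 1.884 m³/s
w_4 = (19.0 − 10.0)/2 = 4.5 m; q_4 = 0.87 × 0.49 × 4.5 = 1.918 m³/s
w_5 = (23.7 − 17.3)/2 = 3.2 m; q_5 = 0.86 × 0.71 × 3.2 = 1.954 m³/s
w_6 = (23.7 − 19.0)/2 = 2.35 m; q_6 = 0.44 × 0.17 × 2.35 = 0.1758 m³/s
Q = Σ qᵢ = 8.038 m³/s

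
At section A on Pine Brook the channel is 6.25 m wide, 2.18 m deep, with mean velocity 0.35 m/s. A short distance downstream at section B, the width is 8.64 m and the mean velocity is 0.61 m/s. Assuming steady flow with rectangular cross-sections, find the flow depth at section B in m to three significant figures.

0.905 m

Q = A₁V₁ = (6.25×2.18) × 0.35 = 4.769 m³/s
d₂ = Q/(b₂ V₂) = 4.769/(8.64×0.61) = 0.9048 m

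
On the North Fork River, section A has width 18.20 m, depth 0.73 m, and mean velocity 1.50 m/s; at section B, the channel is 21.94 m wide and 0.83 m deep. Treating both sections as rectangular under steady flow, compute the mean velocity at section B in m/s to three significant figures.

Q = A₁V₁ = (18.20×0.73) × 1.50 = 19.93 m³/s
A₂ = 21.94 × 0.83 = 18.21 m²
V₂ = Q/A₂ = 19.93/18.21 = 1.094 m/s

1.09 m/s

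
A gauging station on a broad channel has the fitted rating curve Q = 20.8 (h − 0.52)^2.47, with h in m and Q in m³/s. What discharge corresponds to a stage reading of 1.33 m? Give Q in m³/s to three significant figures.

12.4 m³/s

Q = 20.8 × (1.33 − 0.52)^2.47 = 20.8 × 0.81^2.47 = 12.36 m³/s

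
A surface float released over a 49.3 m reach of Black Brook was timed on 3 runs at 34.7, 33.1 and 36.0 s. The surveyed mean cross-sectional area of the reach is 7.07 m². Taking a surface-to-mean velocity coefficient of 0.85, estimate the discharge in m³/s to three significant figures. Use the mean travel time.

t̄ = (34.7 + 33.1 + 36.0) / 3 = 34.6 s
v_surface = L / t̄ = 49.3 / 34.6 = 1.425 m/s
v_mean = 0.85 × 1.425 = 1.211 m/s
Q = A × v_mean = 7.07 × 1.211 = 8.563 m³/s

8.56 m³/s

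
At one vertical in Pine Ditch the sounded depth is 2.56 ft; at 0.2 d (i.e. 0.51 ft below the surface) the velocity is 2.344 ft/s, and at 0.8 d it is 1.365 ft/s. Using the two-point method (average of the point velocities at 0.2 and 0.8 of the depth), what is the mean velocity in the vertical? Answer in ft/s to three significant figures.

v̄ = (2.344 + 1.365) / 2 = 1.855 ft/s

1.85 ft/s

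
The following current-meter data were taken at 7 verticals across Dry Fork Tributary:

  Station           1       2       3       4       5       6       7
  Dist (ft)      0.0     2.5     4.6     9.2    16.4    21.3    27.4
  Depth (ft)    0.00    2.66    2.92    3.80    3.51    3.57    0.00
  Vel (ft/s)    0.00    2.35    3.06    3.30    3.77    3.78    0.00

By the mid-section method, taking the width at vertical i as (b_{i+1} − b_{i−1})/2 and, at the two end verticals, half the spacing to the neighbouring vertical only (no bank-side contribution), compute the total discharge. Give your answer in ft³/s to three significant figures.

273 ft³/s

w_2 = (4.6 − 0.0)/2 = 2.3 ft; q_2 = 2.35 × 2.66 × 2.3 = 14.38 ft³/s
w_3 = (9.2 − 2.5)/2 = 3.35 ft; q_3 = 3.06 × 2.92 × 3.35 = 29.93 ft³/s
w_4 = (16.4 − 4.6)/2 = 5.9 ft; q_4 = 3.30 × 3.80 × 5.9 = 73.99 ft³/s
w_5 = (21.3 − 9.2)/2 = 6.05 ft; q_5 = 3.77 × 3.51 × 6.05 = 80.06 ft³/s
w_6 = (27.4 − 16.4)/2 = 5.5 ft; q_6 = 3.78 × 3.57 × 5.5 = 74.22 ft³/s
Stations 1, 7 contribute zero (depth or velocity is 0).
Q = Σ qᵢ = 272.6 ft³/s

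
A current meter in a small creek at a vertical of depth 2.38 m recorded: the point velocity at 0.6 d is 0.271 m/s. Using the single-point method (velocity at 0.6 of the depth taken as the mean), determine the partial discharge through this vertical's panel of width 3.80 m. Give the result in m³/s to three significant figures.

2.45 m³/s

v̄ = v₀.₆ = 0.271 m/s
q = v̄ × d × w = 0.2710 × 2.38 × 3.80 = 2.451 m³/s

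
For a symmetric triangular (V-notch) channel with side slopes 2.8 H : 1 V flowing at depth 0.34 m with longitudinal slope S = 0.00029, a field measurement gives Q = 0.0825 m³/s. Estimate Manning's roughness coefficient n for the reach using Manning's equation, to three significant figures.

A = z·y² = 2.8×0.34² = 0.3237 m²
P = 2y√(1+z²) = 2×0.34×√(1+2.8²) = 2.022 m
R = A/P = 0.3237/2.022 = 0.1601 m
n = (1/Q)·A·R^(2/3)·S^(1/2) = (1/0.0825) × 0.3237 × 0.2948 × 0.01703 = 0.01970

0.0197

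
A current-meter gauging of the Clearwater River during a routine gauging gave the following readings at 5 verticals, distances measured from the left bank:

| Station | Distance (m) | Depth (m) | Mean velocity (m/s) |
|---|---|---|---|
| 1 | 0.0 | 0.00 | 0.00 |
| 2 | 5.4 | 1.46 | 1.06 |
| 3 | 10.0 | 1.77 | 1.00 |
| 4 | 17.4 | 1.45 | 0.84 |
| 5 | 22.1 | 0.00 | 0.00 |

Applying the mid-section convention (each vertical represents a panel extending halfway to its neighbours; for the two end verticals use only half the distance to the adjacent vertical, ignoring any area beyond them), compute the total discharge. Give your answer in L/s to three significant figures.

25700 L/s

w_2 = (10.0 − 0.0)/2 = 5 m; q_2 = 1.06 × 1.46 × 5 = 7.738 m³/s
w_3 = (17.4 − 5.4)/2 = 6 m; q_3 = 1.00 × 1.77 × 6 = 10.62 m³/s
w_4 = (22.1 − 10.0)/2 = 6.05 m; q_4 = 0.84 × 1.45 × 6.05 = 7.369 m³/s
Stations 1, 5 contribute zero (depth or velocity is 0).
Q = Σ qᵢ = 25.73 m³/s
= 25.73 × 1000 = 25730 L/s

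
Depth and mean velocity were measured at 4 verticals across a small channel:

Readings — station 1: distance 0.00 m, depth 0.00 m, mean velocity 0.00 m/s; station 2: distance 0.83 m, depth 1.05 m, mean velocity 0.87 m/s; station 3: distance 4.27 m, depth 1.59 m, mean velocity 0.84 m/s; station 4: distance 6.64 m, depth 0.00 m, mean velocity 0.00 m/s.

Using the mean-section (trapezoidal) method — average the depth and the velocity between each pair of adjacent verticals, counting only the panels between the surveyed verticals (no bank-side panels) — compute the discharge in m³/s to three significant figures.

4.86 m³/s

Panel 1-2: Δb = 0.83 m, d̄ = (0.00+1.05)/2 = 0.525, v̄ = (0.00+0.87)/2 = 0.435 → q = 0.83×0.525×0.435 = 0.1896 m³/s
Panel 2-3: Δb = 3.44 m, d̄ = (1.05+1.59)/2 = 1.32, v̄ = (0.87+0.84)/2 = 0.855 → q = 3.44×1.32×0.855 = 3.882 m³/s
Panel 3-4: Δb = 2.37 m, d̄ = (1.59+0.00)/2 = 0.795, v̄ = (0.84+0.00)/2 = 0.42 → q = 2.37×0.795×0.42 = 0.7913 m³/s
Q = Σ q = 4.863 m³/s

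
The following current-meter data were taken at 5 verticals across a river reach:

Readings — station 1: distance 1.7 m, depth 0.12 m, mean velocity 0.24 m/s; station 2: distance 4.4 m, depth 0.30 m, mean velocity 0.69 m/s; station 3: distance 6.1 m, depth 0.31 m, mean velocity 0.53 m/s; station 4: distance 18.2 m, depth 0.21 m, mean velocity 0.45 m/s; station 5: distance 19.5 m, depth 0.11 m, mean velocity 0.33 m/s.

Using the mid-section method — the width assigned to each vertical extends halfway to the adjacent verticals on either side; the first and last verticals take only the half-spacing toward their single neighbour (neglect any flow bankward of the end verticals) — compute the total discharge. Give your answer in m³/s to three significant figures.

w_1 = (4.4 − 1.7)/2 = 1.35 m; q_1 = 0.24 × 0.12 × 1.35 = 0.03888 m³/s
w_2 = (6.1 − 1.7)/2 = 2.2 m; q_2 = 0.69 × 0.30 × 2.2 = 0.4554 m³/s
w_3 = (18.2 − 4.4)/2 = 6.9 m; q_3 = 0.53 × 0.31 × 6.9 = 1.134 m³/s
w_4 = (19.5 − 6.1)/2 = 6.7 m; q_4 = 0.45 × 0.21 × 6.7 = 0.6332 m³/s
w_5 = (19.5 − 18.2)/2 = 0.65 m; q_5 = 0.33 × 0.11 × 0.65 = 0.02360 m³/s
Q = Σ qᵢ = 2.285 m³/s

2.28 m³/s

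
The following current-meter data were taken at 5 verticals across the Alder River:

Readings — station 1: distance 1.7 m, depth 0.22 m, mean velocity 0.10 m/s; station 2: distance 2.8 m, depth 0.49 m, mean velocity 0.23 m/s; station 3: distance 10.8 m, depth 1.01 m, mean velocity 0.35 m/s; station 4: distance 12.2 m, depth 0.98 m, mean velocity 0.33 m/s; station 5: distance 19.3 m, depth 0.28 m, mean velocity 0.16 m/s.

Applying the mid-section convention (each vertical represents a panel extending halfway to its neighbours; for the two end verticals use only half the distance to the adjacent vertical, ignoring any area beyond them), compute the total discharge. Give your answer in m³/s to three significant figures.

w_1 = (2.8 − 1.7)/2 = 0.55 m; q_1 = 0.10 × 0.22 × 0.55 = 0.01210 m³/s
w_2 = (10.8 − 1.7)/2 = 4.55 m; q_2 = 0.23 × 0.49 × 4.55 = 0.5128 m³/s
w_3 = (12.2 − 2.8)/2 = 4.7 m; q_3 = 0.35 × 1.01 × 4.7 = 1.661 m³/s
w_4 = (19.3 − 10.8)/2 = 4.25 m; q_4 = 0.33 × 0.98 × 4.25 = 1.374 m³/s
w_5 = (19.3 − 12.2)/2 = 3.55 m; q_5 = 0.16 × 0.28 × 3.55 = 0.1590 m³/s
Q = Σ qᵢ = 3.720 m³/s

3.72 m³/s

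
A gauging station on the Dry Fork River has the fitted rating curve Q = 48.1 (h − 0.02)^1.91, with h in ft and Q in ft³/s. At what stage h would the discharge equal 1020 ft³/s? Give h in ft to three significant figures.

h − h₀ = (Q/C)^(1/b) = (1020/48.1)^(1/1.91) = 4.949 ft
h = 0.02 + 4.949 = 4.969 ft

4.97 ft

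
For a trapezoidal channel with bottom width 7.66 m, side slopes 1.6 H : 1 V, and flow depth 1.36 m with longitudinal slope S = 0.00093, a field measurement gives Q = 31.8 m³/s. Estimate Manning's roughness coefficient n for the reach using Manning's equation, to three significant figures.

0.0132

A = (b + z·y)·y = (7.66 + 1.6×1.36)×1.36 = 13.38 m²
P = b + 2y√(1+z²) = 7.66 + 2×1.36×√(1+1.6²) = 12.79 m
R = A/P = 13.38/12.79 = 1.046 m
n = (1/Q)·A·R^(2/3)·S^(1/2) = (1/31.8) × 13.38 × 1.030 × 0.03050 = 0.01322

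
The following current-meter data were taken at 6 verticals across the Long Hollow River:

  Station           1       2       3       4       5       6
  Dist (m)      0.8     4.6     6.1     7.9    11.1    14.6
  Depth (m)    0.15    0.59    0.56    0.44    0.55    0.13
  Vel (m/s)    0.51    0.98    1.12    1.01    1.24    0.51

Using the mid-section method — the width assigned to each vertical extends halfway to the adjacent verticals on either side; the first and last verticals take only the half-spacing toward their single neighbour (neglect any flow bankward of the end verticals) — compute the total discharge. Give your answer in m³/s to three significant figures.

w_1 = (4.6 − 0.8)/2 = 1.9 m; q_1 = 0.51 × 0.15 × 1.9 = 0.1454 m³/s
w_2 = (6.1 − 0.8)/2 = 2.65 m; q_2 = 0.98 × 0.59 × 2.65 = 1.532 m³/s
w_3 = (7.9 − 4.6)/2 = 1.65 m; q_3 = 1.12 × 0.56 × 1.65 = 1.035 m³/s
w_4 = (11.1 − 6.1)/2 = 2.5 m; q_4 = 1.01 × 0.44 × 2.5 = 1.111 m³/s
w_5 = (14.6 − 7.9)/2 = 3.35 m; q_5 = 1.24 × 0.55 × 3.35 = 2.285 m³/s
w_6 = (14.6 − 11.1)/2 = 1.75 m; q_6 = 0.51 × 0.13 × 1.75 = 0.1160 m³/s
Q = Σ qᵢ = 6.224 m³/s

6.22 m³/s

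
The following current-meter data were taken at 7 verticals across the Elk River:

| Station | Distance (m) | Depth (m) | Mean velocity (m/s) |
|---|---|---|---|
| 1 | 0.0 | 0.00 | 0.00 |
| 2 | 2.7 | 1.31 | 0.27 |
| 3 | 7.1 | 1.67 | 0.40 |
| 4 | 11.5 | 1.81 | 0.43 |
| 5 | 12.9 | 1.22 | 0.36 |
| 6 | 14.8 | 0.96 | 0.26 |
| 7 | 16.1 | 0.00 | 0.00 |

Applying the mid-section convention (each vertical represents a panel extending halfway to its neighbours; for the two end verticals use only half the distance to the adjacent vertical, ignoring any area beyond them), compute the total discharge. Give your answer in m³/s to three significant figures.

7.58 m³/s

w_2 = (7.1 − 0.0)/2 = 3.55 m; q_2 = 0.27 × 1.31 × 3.55 = 1.256 m³/s
w_3 = (11.5 − 2.7)/2 = 4.4 m; q_3 = 0.40 × 1.67 × 4.4 = 2.939 m³/s
w_4 = (12.9 − 7.1)/2 = 2.9 m; q_4 = 0.43 × 1.81 × 2.9 = 2.257 m³/s
w_5 = (14.8 − 11.5)/2 = 1.65 m; q_5 = 0.36 × 1.22 × 1.65 = 0.7247 m³/s
w_6 = (16.1 − 12.9)/2 = 1.6 m; q_6 = 0.26 × 0.96 × 1.6 = 0.3994 m³/s
Stations 1, 7 contribute zero (depth or velocity is 0).
Q = Σ qᵢ = 7.576 m³/s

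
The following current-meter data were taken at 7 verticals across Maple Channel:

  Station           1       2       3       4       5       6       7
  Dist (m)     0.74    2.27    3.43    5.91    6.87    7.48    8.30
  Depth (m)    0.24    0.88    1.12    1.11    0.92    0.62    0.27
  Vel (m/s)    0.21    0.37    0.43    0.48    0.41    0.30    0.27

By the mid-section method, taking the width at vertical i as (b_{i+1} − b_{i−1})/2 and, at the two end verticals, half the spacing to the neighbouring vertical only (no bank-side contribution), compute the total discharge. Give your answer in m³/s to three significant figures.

w_1 = (2.27 − 0.74)/2 = 0.765 m; q_1 = 0.21 × 0.24 × 0.765 = 0.03856 m³/s
w_2 = (3.43 − 0.74)/2 = 1.345 m; q_2 = 0.37 × 0.88 × 1.345 = 0.4379 m³/s
w_3 = (5.91 − 2.27)/2 = 1.82 m; q_3 = 0.43 × 1.12 × 1.82 = 0.8765 m³/s
w_4 = (6.87 − 3.43)/2 = 1.72 m; q_4 = 0.48 × 1.11 × 1.72 = 0.9164 m³/s
w_5 = (7.48 − 5.91)/2 = 0.785 m; q_5 = 0.41 × 0.92 × 0.785 = 0.2961 m³/s
w_6 = (8.30 − 6.87)/2 = 0.715 m; q_6 = 0.30 × 0.62 × 0.715 = 0.1330 m³/s
w_7 = (8.30 − 7.48)/2 = 0.41 m; q_7 = 0.27 × 0.27 × 0.41 = 0.02989 m³/s
Q = Σ qᵢ = 2.728 m³/s

2.73 m³/s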